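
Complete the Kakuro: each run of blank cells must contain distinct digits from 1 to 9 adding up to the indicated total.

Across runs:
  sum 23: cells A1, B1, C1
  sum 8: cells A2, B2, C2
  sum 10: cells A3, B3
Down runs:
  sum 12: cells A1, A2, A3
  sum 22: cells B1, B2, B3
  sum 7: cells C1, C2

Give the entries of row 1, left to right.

23 in 3 cells must be {6,8,9}.
Only 6 fits C1 under both its across sum 23 and down sum 7.
The 8 across and the 22 down share only 5, so B2 = 5.
C2 = 7 − 6 = 1 completes the 7 down.
A2 = 8 − 6 = 2 completes the 8 across.
A1 = 9: the only remaining digit allowed by both the 23 across and the 12 down.
B1 = 23 − 15 = 8 completes the 23 across.

9 8 6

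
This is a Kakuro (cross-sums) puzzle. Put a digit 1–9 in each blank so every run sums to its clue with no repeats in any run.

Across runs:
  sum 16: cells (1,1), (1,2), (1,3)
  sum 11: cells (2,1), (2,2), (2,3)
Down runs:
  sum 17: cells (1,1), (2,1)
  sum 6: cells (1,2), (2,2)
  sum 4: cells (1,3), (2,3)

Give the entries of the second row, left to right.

8 2 1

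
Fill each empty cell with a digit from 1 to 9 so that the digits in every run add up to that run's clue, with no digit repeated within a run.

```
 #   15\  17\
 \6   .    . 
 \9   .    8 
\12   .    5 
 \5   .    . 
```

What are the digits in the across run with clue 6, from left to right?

Given what's placed, R1C2 must be 1 to fit the 6 across and 17 down.
R2C1 = 9 − 8 = 1 completes the 9 across.
R3C1 = 12 − 5 = 7 completes the 12 across.
R4C2 = 17 − 14 = 3 completes the 17 down.
R1C1 = 6 − 1 = 5 completes the 6 across.
R4C1 = 5 − 3 = 2 completes the 5 across.

5 1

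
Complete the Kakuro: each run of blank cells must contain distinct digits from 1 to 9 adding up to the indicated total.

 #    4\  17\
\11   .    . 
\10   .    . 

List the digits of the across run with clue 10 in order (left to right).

1 9

4 in 2 cells must be {1,3}; 17 in 2 cells must be {8,9}.
The 11 across and the 4 down share only 3, so R1C1 = 3.
R1C2 = 11 − 3 = 8 completes the 11 across.
R2C1 = 4 − 3 = 1 completes the 4 down.
R2C2 = 10 − 1 = 9 completes the 10 across.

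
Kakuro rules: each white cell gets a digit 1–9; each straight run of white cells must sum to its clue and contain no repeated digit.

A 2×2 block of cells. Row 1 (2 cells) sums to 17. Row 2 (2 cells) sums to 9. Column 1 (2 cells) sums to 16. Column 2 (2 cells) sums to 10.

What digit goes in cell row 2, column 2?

2

17 in 2 cells must be {8,9}; 16 in 2 cells must be {7,9}.
The 17 across and the 16 down share only 9, so (1,1) = 9.
(1,2) = 17 − 9 = 8 completes the 17 across.
(2,1) = 16 − 9 = 7 completes the 16 down.
(2,2) = 9 − 7 = 2 completes the 9 across.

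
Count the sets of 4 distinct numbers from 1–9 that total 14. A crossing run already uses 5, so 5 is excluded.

3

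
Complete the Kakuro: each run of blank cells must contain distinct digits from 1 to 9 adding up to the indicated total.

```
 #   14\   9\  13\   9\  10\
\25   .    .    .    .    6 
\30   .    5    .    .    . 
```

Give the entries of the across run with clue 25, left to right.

R1C2 = 9 − 5 = 4 completes the 9 down.
R2C5 = 10 − 6 = 4 completes the 10 down.
No cell is forced outright now. R2C1 can only be 6 or 8 (the digits allowed by both its 30 across and its 14 down). If R2C1 = 8: then R1C1 would have to be in {1,2,3,5,7,8,9} for the 25 across but in {6} for the 14 down — contradiction. So R2C1 = 6.
R1C1 = 14 − 6 = 8 completes the 14 down.
R1C3 = 5: the only remaining digit allowed by both the 25 across and the 13 down.
R1C4 = 25 − 23 = 2 completes the 25 across.
R2C3 = 13 − 5 = 8 completes the 13 down.
R2C4 = 30 − 23 = 7 completes the 30 across.

8 4 5 2 6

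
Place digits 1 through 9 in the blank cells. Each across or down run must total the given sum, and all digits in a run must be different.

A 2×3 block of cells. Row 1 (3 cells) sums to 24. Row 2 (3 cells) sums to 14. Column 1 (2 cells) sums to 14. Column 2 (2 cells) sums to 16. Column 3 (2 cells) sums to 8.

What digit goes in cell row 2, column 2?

7

24 in 3 cells must be {7,8,9}; 16 in 2 cells must be {7,9}.
The 24 across and the 8 down share only 7, so (1,3) = 7.
(2,3) = 8 − 7 = 1 completes the 8 down.
Given what's placed, (1,2) must be 9 to fit the 24 across and 16 down.
(2,2) = 16 − 9 = 7 completes the 16 down.
(1,1) = 24 − 16 = 8 completes the 24 across.
(2,1) = 14 − 8 = 6 completes the 14 across.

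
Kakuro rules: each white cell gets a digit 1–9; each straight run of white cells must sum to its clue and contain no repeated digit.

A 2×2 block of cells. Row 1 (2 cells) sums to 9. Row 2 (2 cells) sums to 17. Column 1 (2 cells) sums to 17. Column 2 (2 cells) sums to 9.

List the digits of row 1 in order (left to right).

17 in 2 cells must be {8,9}.
The 9 across and the 17 down share only 8, so (1,1) = 8.
(1,2) = 9 − 8 = 1 completes the 9 across.
(2,1) = 17 − 8 = 9 completes the 17 down.
(2,2) = 17 − 9 = 8 completes the 17 across.

8 1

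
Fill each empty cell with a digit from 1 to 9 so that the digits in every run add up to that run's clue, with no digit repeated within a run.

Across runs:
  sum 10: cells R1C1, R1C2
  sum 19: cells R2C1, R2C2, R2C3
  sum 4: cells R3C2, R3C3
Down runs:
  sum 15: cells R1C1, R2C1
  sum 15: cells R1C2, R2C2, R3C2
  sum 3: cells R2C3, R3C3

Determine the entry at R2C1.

9

4 in 2 cells must be {1,3}; 3 in 2 cells must be {1,2}.
The 19 across and the 3 down share only 2, so R2C3 = 2.
R3C3 = 3 − 2 = 1 completes the 3 down.
R3C2 = 4 − 1 = 3 completes the 4 across.
R2C2 = 8: the only remaining digit allowed by both the 19 across and the 15 down.
R1C2 = 15 − 11 = 4 completes the 15 down.
R2C1 = 19 − 10 = 9 completes the 19 across.
R1C1 = 10 − 4 = 6 completes the 10 across.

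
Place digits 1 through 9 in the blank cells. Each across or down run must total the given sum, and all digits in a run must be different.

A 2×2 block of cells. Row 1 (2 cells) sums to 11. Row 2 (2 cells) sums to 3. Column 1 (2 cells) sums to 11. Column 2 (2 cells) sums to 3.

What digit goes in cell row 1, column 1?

9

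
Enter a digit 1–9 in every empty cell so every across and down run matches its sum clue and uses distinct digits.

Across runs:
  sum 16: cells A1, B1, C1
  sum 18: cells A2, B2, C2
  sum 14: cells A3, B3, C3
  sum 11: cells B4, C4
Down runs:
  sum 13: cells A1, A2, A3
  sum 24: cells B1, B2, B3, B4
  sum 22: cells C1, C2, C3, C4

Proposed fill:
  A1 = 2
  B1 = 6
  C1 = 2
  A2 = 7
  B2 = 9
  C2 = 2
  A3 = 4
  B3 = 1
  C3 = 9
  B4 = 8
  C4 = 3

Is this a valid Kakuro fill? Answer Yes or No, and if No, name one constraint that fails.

No — the down run C1–C4 sums to 16, not 22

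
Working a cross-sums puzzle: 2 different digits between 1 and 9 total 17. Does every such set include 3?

No

The only way to make 17 from 2 distinct digits is {8,9}, which does not contain 3.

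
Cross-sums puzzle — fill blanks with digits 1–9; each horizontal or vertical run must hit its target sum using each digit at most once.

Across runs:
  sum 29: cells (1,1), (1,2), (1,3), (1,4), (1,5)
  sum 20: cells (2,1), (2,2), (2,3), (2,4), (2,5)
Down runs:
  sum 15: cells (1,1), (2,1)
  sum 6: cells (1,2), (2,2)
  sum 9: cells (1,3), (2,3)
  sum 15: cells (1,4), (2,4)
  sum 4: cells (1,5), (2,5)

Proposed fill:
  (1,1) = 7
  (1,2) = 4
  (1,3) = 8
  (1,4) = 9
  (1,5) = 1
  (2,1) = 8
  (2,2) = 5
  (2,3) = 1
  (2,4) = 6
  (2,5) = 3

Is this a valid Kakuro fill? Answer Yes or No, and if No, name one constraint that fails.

No — the across run (2,1)–(2,5) sums to 23, not 20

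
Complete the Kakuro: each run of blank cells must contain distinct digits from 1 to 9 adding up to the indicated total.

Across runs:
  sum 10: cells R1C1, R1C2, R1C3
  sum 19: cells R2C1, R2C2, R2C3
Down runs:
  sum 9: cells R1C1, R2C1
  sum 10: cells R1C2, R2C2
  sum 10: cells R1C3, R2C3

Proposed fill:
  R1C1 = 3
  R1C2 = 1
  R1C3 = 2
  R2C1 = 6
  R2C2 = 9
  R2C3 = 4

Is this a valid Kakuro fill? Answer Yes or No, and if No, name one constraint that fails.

No — the across run R1C1–R1C3 sums to 6, not 10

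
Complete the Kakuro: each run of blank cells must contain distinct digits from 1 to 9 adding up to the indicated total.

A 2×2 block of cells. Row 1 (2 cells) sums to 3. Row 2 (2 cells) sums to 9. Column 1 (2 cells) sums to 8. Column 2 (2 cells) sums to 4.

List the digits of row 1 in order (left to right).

3 in 2 cells must be {1,2}; 4 in 2 cells must be {1,3}.
The 3 across and the 4 down share only 1, so (1,2) = 1.
(2,2) = 4 − 1 = 3 completes the 4 down.
(1,1) = 3 − 1 = 2 completes the 3 across.
(2,1) = 9 − 3 = 6 completes the 9 across.

2 1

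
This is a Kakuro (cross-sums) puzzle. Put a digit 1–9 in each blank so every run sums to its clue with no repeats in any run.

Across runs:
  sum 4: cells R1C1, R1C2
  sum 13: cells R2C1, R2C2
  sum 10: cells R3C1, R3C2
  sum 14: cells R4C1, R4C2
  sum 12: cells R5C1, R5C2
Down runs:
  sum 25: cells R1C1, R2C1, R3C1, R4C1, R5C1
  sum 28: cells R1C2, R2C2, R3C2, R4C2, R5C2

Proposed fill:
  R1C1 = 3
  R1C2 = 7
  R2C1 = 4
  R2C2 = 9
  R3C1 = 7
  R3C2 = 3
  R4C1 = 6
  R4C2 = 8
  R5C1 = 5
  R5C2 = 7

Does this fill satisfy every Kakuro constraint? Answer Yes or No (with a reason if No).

No — the across run R1C1–R1C2 sums to 10, not 4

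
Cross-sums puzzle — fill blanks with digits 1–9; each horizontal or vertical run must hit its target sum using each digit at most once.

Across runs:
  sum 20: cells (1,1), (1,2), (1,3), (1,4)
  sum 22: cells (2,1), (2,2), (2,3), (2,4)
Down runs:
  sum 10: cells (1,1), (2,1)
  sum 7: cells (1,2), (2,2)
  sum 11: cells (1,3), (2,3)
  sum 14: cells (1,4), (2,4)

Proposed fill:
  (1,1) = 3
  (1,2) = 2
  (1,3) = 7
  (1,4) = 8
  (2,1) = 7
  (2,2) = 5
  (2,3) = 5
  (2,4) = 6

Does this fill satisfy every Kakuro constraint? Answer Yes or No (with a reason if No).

No — the down run (1,3)–(2,3) sums to 12, not 11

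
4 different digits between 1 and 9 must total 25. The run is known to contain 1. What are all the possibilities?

4 distinct digits from 1–9 sum between 10 and 30.
Keeping only sets containing 1.
Only one set works: {1,7,8,9}.

{1,7,8,9}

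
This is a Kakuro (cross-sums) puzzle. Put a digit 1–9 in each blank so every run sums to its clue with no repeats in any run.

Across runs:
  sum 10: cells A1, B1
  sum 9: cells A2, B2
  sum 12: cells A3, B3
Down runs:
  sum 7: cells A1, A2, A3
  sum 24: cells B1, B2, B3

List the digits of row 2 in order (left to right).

2, 7

7 in 3 cells must be {1,2,4}; 24 in 3 cells must be {7,8,9}.
The 12 across and the 7 down share only 4, so A3 = 4.
B3 = 12 − 4 = 8 completes the 12 across.
Given what's placed, B2 must be 7 to fit the 9 across and 24 down.
B1 = 24 − 15 = 9 completes the 24 down.
A2 = 9 − 7 = 2 completes the 9 across.
A1 = 10 − 9 = 1 completes the 10 across.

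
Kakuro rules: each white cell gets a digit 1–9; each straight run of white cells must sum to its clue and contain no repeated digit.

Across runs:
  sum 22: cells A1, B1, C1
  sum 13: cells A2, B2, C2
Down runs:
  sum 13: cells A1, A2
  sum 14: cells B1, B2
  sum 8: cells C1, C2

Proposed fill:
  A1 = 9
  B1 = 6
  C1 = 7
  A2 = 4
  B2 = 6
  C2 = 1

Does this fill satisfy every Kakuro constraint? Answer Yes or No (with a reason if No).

No — the across run A2–C2 sums to 11, not 13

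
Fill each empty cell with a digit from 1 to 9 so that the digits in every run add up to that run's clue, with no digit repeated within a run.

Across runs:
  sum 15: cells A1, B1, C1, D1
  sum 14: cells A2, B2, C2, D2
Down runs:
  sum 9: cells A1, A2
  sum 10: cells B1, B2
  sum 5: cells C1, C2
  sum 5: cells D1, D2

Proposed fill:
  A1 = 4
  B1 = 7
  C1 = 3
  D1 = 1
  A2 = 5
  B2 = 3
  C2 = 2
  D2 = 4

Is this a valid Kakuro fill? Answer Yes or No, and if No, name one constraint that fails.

Yes

Across: 4+7+3+1=15; 5+3+2+4=14. Down: 4+5=9; 7+3=10; 3+2=5; 1+4=5. No digit repeats within any run.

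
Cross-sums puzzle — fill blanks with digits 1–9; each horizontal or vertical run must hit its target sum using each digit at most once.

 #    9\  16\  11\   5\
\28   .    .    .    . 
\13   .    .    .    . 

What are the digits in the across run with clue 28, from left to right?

7, 9, 8, 4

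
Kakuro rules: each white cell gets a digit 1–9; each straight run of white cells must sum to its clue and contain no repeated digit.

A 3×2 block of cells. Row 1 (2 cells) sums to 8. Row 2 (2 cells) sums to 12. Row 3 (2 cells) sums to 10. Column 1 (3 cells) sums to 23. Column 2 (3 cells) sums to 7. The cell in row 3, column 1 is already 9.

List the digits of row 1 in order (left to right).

6 2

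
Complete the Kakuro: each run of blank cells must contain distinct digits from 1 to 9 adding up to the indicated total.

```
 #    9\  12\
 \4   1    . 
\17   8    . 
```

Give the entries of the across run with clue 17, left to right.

8 9

4 in 2 cells must be {1,3}; 17 in 2 cells must be {8,9}.
R1C2 = 4 − 1 = 3 completes the 4 across.
R2C2 = 17 − 8 = 9 completes the 17 across.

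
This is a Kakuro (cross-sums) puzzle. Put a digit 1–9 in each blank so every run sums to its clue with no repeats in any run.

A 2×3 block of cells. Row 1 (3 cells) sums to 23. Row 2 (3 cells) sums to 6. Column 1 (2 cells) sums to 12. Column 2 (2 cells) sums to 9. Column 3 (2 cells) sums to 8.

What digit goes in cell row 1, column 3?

23 in 3 cells must be {6,8,9}; 6 in 3 cells must be {1,2,3}.
The 23 across and the 8 down share only 6, so (1,3) = 6.
The 6 across and the 12 down share only 3, so (2,1) = 3.
(2,3) = 8 − 6 = 2 completes the 8 down.
(1,1) = 12 − 3 = 9 completes the 12 down.
(1,2) = 23 − 15 = 8 completes the 23 across.
(2,2) = 6 − 5 = 1 completes the 6 across.

6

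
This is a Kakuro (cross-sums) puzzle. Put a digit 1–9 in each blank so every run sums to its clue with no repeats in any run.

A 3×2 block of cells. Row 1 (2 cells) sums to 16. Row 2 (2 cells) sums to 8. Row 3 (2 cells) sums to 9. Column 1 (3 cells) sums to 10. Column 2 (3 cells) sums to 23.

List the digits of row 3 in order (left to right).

1 8

16 in 2 cells must be {7,9}; 23 in 3 cells must be {6,8,9}.
The 16 across and the 10 down share only 7, so (1,1) = 7.
(1,2) = 16 − 7 = 9 completes the 16 across.
Given what's placed, (2,2) must be 6 to fit the 8 across and 23 down.
(3,2) = 23 − 15 = 8 completes the 23 down.
(2,1) = 8 − 6 = 2 completes the 8 across.
(3,1) = 9 − 8 = 1 completes the 9 across.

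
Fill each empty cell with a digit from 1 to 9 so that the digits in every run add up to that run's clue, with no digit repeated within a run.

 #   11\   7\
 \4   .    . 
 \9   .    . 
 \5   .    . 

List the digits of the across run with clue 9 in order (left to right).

7 2

4 in 2 cells must be {1,3}; 7 in 3 cells must be {1,2,4}.
The 4 across and the 7 down share only 1, so R1C2 = 1.
R1C1 = 4 − 1 = 3 completes the 4 across.
Nothing is forced directly, so branch on R2C2, whose candidates are 2 or 4. If R2C2 = 4: then R2C1 would have to be in {5} for the 9 across but in {1,2,6,7} for the 11 down — contradiction. So R2C2 = 2.
R2C1 = 9 − 2 = 7 completes the 9 across.
R3C1 = 11 − 10 = 1 completes the 11 down.
R3C2 = 5 − 1 = 4 completes the 5 across.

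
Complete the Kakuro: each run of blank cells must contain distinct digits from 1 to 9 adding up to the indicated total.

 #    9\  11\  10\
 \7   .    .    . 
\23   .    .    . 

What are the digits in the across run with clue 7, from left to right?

7 in 3 cells must be {1,2,4}; 23 in 3 cells must be {6,8,9}.
Nothing is forced directly, so branch on R1C2, whose candidates are 2 or 4. If R1C2 = 4: then R2C2 would have to be in {6,8,9} for the 23 across but in {7} for the 11 down — contradiction. So R1C2 = 2.
R2C2 = 11 − 2 = 9 completes the 11 down.
Nothing is forced directly, so branch on R2C1, whose candidates are 6 or 8. If R2C1 = 6: then R1C1 would have to be in {1,4} for the 7 across but in {3} for the 9 down — contradiction. So R2C1 = 8.
R1C1 = 9 − 8 = 1 completes the 9 down.
R1C3 = 7 − 3 = 4 completes the 7 across.
R2C3 = 23 − 17 = 6 completes the 23 across.

1 2 4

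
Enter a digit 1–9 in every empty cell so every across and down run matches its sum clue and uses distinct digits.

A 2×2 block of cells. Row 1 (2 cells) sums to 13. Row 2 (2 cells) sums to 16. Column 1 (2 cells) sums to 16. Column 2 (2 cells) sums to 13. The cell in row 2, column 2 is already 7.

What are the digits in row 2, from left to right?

9 7

16 in 2 cells must be {7,9}.
(1,2) = 13 − 7 = 6 completes the 13 down.
(2,1) = 16 − 7 = 9 completes the 16 across.
(1,1) = 13 − 6 = 7 completes the 13 across.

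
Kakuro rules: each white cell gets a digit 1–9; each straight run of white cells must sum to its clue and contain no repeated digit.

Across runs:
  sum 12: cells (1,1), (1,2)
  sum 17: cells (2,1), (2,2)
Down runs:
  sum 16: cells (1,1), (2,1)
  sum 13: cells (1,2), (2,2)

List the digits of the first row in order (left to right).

7, 5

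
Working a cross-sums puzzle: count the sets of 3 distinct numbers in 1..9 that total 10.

3 distinct digits from 1–9 sum between 6 and 24.
Enumerating: {1,2,7}, {1,3,6}, {1,4,5}, {2,3,5}.

4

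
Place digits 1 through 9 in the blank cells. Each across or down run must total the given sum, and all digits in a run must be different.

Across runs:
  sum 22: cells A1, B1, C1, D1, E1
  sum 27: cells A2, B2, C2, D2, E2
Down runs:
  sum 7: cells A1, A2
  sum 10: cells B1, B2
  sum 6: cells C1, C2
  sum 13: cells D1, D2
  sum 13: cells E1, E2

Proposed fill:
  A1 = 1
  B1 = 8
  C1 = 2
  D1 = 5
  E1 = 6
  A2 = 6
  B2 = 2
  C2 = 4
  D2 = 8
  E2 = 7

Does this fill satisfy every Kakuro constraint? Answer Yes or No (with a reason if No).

Yes

Across: 1+8+2+5+6=22; 6+2+4+8+7=27. Down: 1+6=7; 8+2=10; 2+4=6; 5+8=13; 6+7=13. No digit repeats within any run.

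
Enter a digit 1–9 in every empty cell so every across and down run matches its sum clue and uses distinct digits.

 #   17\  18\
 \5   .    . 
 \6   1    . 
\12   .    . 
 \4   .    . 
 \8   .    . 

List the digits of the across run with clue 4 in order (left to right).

3 1

4 in 2 cells must be {1,3}.
R2C2 = 6 − 1 = 5 completes the 6 across.
R4C1 = 3: the only remaining digit allowed by both the 4 across and the 17 down.
R4C2 = 4 − 3 = 1 completes the 4 across.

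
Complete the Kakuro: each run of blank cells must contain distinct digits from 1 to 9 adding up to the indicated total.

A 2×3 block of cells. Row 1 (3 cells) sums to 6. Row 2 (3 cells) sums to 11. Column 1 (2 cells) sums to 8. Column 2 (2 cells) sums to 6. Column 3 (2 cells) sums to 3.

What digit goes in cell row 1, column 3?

6 in 3 cells must be {1,2,3}; 3 in 2 cells must be {1,2}.
Nothing is forced directly, so branch on (1,2), whose candidates are 1 or 2. If (1,2) = 1: that forces (1,3) = 2, (2,2) = 5, after which (2,3) would have to be in {2,4} for the 11 across but in {1} for the 3 down — contradiction. So (1,2) = 2.
Given what's placed, (1,3) must be 1 to fit the 6 across and 3 down.
(2,2) = 6 − 2 = 4 completes the 6 down.
(2,3) = 3 − 1 = 2 completes the 3 down.
(1,1) = 6 − 3 = 3 completes the 6 across.
(2,1) = 11 − 6 = 5 completes the 11 across.

1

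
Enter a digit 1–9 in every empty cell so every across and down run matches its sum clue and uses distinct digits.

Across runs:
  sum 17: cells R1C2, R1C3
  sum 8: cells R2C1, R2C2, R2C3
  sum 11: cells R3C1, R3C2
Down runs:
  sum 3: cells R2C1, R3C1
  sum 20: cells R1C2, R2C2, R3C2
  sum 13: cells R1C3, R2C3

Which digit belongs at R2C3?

4

17 in 2 cells must be {8,9}; 3 in 2 cells must be {1,2}.
The 11 across and the 3 down share only 2, so R3C1 = 2.
R3C2 = 11 − 2 = 9 completes the 11 across.
R1C2 = 8: the only remaining digit allowed by both the 17 across and the 20 down.
R1C3 = 17 − 8 = 9 completes the 17 across.
R2C1 = 3 − 2 = 1 completes the 3 down.
R2C2 = 20 − 17 = 3 completes the 20 down.
R2C3 = 8 − 4 = 4 completes the 8 across.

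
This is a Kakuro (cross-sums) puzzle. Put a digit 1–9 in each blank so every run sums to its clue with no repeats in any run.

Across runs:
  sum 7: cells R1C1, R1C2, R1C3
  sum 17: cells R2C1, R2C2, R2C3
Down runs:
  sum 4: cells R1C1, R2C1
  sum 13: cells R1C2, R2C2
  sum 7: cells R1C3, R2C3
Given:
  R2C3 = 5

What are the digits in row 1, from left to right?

7 in 3 cells must be {1,2,4}; 4 in 2 cells must be {1,3}.
R1C1 = 1: only digit in both the 7-across and 4-down candidate sets.
Given what's placed, R1C2 must be 4 to fit the 7 across and 13 down.
R1C3 = 7 − 5 = 2 completes the 7 across.
R2C1 = 4 − 1 = 3 completes the 4 down.
R2C2 = 17 − 8 = 9 completes the 17 across.

1, 4, 2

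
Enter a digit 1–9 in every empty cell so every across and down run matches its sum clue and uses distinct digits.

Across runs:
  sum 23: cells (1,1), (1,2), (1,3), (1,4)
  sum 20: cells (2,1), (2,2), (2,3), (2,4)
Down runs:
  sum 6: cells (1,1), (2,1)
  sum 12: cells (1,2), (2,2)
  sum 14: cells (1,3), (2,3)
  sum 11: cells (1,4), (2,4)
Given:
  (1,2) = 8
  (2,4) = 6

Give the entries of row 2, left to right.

(1,4) = 11 − 6 = 5 completes the 11 down.
(2,2) = 12 − 8 = 4 completes the 12 down.
Nothing is forced directly, so branch on (2,1), whose candidates are 1 or 2. If (2,1) = 1: then (1,1) would have to be in {1,3,4,6,7,9} for the 23 across but in {5} for the 6 down — contradiction. So (2,1) = 2.
(1,1) = 6 − 2 = 4 completes the 6 down.
(1,3) = 23 − 17 = 6 completes the 23 across.
(2,3) = 20 − 12 = 8 completes the 20 across.

2 4 8 6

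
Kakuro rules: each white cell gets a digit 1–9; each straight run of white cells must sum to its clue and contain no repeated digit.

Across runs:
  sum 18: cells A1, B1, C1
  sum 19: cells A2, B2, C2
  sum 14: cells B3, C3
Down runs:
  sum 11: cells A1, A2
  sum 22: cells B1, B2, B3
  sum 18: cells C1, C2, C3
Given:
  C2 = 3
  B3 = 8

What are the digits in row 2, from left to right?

B2 = 9: the only remaining digit allowed by both the 19 across and the 22 down.
C3 = 14 − 8 = 6 completes the 14 across.
B1 = 22 − 17 = 5 completes the 22 down.
C1 = 18 − 9 = 9 completes the 18 down.
A2 = 19 − 12 = 7 completes the 19 across.
A1 = 18 − 14 = 4 completes the 18 across.

7 9 3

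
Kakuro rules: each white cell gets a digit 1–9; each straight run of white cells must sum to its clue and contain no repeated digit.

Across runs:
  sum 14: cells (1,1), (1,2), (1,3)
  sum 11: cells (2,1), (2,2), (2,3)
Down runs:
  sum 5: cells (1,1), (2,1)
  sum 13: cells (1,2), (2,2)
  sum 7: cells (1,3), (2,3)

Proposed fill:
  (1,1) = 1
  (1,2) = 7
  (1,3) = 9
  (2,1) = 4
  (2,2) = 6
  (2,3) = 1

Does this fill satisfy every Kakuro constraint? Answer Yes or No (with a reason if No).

No — the down run (1,3)–(2,3) sums to 10, not 7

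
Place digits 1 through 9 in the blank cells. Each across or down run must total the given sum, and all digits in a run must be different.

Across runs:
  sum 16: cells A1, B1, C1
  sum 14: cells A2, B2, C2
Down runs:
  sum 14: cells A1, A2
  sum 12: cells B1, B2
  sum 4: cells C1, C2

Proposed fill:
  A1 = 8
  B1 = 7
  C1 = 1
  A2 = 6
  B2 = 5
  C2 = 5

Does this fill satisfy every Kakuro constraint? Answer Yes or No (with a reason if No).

No — the down run C1–C2 sums to 6, not 4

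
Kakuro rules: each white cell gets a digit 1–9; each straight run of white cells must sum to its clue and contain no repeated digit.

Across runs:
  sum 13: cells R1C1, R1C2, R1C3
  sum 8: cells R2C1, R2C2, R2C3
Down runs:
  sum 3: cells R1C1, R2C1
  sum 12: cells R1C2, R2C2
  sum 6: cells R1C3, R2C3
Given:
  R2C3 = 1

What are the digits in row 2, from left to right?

2 5 1

3 in 2 cells must be {1,2}.
R1C3 = 6 − 1 = 5 completes the 6 down.
Given what's placed, R2C1 must be 2 to fit the 8 across and 3 down.
R2C2 = 8 − 3 = 5 completes the 8 across.
R1C1 = 3 − 2 = 1 completes the 3 down.
R1C2 = 13 − 6 = 7 completes the 13 across.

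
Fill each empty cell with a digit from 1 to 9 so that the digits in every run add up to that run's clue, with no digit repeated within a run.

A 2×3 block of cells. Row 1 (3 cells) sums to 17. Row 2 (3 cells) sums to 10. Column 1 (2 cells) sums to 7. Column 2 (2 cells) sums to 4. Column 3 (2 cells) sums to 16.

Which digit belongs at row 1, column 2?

3

4 in 2 cells must be {1,3}; 16 in 2 cells must be {7,9}.
The 10 across and the 16 down share only 7, so (2,3) = 7.
(1,3) = 16 − 7 = 9 completes the 16 down.
Given what's placed, (2,2) must be 1 to fit the 10 across and 4 down.
(1,2) = 4 − 1 = 3 completes the 4 down.
(2,1) = 10 − 8 = 2 completes the 10 across.
(1,1) = 17 − 12 = 5 completes the 17 across.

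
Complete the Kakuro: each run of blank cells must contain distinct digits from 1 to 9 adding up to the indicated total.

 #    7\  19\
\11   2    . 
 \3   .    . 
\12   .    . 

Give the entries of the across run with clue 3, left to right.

3 in 2 cells must be {1,2}; 7 in 3 cells must be {1,2,4}.
R1C2 = 11 − 2 = 9 completes the 11 across.
Given what's placed, R2C1 must be 1 to fit the 3 across and 7 down.
R2C2 = 3 − 1 = 2 completes the 3 across.
R3C1 = 7 − 3 = 4 completes the 7 down.
R3C2 = 12 − 4 = 8 completes the 12 across.

1 2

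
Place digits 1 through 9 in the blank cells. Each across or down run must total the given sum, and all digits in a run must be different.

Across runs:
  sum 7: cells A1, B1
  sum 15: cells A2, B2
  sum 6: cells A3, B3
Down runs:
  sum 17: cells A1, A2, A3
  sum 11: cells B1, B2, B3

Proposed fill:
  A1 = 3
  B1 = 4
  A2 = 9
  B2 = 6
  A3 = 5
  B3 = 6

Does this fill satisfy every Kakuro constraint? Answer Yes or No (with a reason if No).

No — the down run B1–B3 sums to 16, not 11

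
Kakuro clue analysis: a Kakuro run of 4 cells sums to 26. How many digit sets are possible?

5

4 distinct digits from 1–9 sum between 10 and 30.
Enumerating: {2,7,8,9}, {3,6,8,9}, {4,5,8,9}, {4,6,7,9}, {5,6,7,8}.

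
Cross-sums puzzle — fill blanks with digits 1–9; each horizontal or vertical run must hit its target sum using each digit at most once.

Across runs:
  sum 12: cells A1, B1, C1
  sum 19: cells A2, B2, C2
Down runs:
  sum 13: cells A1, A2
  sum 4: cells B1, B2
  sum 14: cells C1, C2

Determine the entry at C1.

5

4 in 2 cells must be {1,3}.
The 19 across and the 4 down share only 3, so B2 = 3.
Given what's placed, C2 must be 9 to fit the 19 across and 14 down.
B1 = 4 − 3 = 1 completes the 4 down.
C1 = 14 − 9 = 5 completes the 14 down.
A2 = 19 − 12 = 7 completes the 19 across.
A1 = 12 − 6 = 6 completes the 12 across.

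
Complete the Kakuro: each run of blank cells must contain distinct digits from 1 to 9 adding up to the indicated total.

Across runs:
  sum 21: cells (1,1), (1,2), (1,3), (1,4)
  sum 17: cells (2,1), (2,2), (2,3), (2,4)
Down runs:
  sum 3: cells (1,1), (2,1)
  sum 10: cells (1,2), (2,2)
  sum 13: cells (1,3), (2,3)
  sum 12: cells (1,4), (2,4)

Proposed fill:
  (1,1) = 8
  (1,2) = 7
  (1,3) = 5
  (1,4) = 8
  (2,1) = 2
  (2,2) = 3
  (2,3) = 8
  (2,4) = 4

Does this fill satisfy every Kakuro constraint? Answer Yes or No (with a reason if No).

No — the across run (1,1)–(1,4) sums to 28, not 21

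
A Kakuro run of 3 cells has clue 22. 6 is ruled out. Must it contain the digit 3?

No

The only way to make 22 from 3 distinct digits under that restriction is {5,8,9}, which does not contain 3.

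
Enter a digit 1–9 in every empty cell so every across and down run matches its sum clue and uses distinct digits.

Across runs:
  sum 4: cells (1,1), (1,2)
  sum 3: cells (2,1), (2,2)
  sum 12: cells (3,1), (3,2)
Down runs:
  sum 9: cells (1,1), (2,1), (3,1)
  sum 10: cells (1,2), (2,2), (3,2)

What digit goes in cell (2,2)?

2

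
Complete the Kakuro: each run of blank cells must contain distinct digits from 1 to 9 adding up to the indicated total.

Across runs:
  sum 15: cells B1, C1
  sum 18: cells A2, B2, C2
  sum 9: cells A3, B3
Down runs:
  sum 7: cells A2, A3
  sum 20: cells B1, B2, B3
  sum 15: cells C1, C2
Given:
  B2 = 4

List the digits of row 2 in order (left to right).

5 4 9

B3 = 7: the only remaining digit allowed by both the 9 across and the 20 down.
B1 = 20 − 11 = 9 completes the 20 down.
C1 = 15 − 9 = 6 completes the 15 across.
C2 = 15 − 6 = 9 completes the 15 down.
A3 = 9 − 7 = 2 completes the 9 across.
A2 = 18 − 13 = 5 completes the 18 across.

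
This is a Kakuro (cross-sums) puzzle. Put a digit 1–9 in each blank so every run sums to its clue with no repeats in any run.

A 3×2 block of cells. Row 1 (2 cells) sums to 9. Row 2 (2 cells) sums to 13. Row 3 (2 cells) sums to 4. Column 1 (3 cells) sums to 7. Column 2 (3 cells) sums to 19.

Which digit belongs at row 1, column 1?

2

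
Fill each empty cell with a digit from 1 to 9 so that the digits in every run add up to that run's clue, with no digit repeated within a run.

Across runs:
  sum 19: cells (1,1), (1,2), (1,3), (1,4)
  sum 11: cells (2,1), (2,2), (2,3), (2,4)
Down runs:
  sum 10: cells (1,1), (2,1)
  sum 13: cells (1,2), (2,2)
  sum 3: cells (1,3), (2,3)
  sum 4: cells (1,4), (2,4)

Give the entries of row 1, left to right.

7, 8, 1, 3

11 in 4 cells must be {1,2,3,5}; 3 in 2 cells must be {1,2}; 4 in 2 cells must be {1,3}.
Only 5 fits (2,2) under both its across sum 11 and down sum 13.
(1,2) = 13 − 5 = 8 completes the 13 down.
Nothing is forced directly, so branch on (1,4), whose candidates are 1 or 3. If (1,4) = 1: then (1,3) would have to be in {3,4,6,7} for the 19 across but in {1,2} for the 3 down — contradiction. So (1,4) = 3.
(2,4) = 4 − 3 = 1 completes the 4 down.
(2,3) = 2: the only remaining digit allowed by both the 11 across and the 3 down.
(1,3) = 3 − 2 = 1 completes the 3 down.
(2,1) = 11 − 8 = 3 completes the 11 across.
(1,1) = 19 − 12 = 7 completes the 19 across.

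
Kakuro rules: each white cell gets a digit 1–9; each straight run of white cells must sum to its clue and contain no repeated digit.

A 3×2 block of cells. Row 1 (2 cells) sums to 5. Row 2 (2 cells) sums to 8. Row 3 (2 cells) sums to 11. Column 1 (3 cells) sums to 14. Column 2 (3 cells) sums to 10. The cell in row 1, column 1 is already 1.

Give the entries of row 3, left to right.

6, 5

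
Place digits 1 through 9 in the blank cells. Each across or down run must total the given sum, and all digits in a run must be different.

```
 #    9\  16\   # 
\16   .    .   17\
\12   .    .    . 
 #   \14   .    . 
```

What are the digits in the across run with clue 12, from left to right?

16 in 2 cells must be {7,9}; 17 in 2 cells must be {8,9}.
The 16 across and the 9 down share only 7, so R1C1 = 7.
R1C2 = 16 − 7 = 9 completes the 16 across.
R2C1 = 9 − 7 = 2 completes the 9 down.
R2C3 = 9: the only remaining digit allowed by both the 12 across and the 17 down.
R3C3 = 17 − 9 = 8 completes the 17 down.
R2C2 = 12 − 11 = 1 completes the 12 across.
R3C2 = 14 − 8 = 6 completes the 14 across.

2 1 9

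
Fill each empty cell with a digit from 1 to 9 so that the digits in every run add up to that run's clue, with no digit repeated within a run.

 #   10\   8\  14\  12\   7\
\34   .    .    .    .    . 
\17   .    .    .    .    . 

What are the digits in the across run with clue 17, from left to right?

34 in 5 cells must be {4,6,7,8,9}.
Nothing is forced directly, so branch on R1C5, whose candidates are 4 or 6. If R1C5 = 6: that forces R1C2 = 7, R2C2 = 1, after which R2C5 would have to be in {2,3,4,5,6,7} for the 17 across but in {1} for the 7 down — contradiction. So R1C5 = 4.
R2C5 = 7 − 4 = 3 completes the 7 down.
Nothing is forced directly, so branch on R2C3, whose candidates are 5 or 6. If R2C3 = 5: that forces R1C3 = 9, after which R2C4 would have to be in {1,2,6} for the 17 across but in {3,4,5,7,8,9} for the 12 down — contradiction. So R2C3 = 6.
R1C3 = 14 − 6 = 8 completes the 14 down.
R2C4 = 5: the only remaining digit allowed by both the 17 across and the 12 down.
R1C4 = 12 − 5 = 7 completes the 12 down.
Given what's placed, R1C2 must be 6 to fit the 34 across and 8 down.
R2C2 = 8 − 6 = 2 completes the 8 down.
R1C1 = 34 − 25 = 9 completes the 34 across.
R2C1 = 17 − 16 = 1 completes the 17 across.

1 2 6 5 3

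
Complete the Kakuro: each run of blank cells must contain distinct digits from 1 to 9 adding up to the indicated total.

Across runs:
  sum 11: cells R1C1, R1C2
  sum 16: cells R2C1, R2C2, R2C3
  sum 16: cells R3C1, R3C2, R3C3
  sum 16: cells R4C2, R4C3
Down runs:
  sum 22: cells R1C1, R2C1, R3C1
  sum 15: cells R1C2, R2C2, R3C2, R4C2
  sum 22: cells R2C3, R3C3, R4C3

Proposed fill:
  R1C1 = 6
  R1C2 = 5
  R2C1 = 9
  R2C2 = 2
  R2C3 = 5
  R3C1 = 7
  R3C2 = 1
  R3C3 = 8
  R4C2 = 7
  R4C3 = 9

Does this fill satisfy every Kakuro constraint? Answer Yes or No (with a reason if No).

Yes

Across: 6+5=11; 9+2+5=16; 7+1+8=16; 7+9=16. Down: 6+9+7=22; 5+2+1+7=15; 5+8+9=22. No digit repeats within any run.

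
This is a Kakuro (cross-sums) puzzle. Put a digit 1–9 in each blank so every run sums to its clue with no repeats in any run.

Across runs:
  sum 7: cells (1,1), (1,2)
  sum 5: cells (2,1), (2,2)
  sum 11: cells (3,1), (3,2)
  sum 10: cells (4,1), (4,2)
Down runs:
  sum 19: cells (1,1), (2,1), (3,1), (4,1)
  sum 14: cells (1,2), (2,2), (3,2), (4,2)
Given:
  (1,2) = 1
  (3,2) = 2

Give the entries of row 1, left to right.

(1,1) = 7 − 1 = 6 completes the 7 across.
(3,1) = 11 − 2 = 9 completes the 11 across.
No cell is forced outright now. (2,1) can only be 1 or 3 (the digits allowed by both its 5 across and its 19 down). If (2,1) = 3: then (2,2) would have to be in {2} for the 5 across but in {3,4,5,6,7,8} for the 14 down — contradiction. So (2,1) = 1.
(2,2) = 5 − 1 = 4 completes the 5 across.
(4,1) = 19 − 16 = 3 completes the 19 down.
(4,2) = 10 − 3 = 7 completes the 10 across.

6 1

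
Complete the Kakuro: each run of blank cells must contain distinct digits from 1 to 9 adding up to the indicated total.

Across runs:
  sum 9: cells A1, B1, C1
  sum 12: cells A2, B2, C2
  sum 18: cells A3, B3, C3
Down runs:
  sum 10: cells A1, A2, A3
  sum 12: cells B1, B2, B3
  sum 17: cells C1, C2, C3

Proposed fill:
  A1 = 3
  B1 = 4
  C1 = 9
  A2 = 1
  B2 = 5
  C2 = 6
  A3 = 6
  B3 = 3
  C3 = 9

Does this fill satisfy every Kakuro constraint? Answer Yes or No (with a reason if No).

No — the down run C1–C3 sums to 24, not 17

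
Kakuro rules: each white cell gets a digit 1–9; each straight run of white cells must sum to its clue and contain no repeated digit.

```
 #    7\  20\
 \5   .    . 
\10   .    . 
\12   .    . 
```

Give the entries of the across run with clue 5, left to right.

7 in 3 cells must be {1,2,4}.
The 12 across and the 7 down share only 4, so R3C1 = 4.
R3C2 = 12 − 4 = 8 completes the 12 across.
Given what's placed, R1C2 must be 3 to fit the 5 across and 20 down.
R2C2 = 20 − 11 = 9 completes the 20 down.
R1C1 = 5 − 3 = 2 completes the 5 across.
R2C1 = 10 − 9 = 1 completes the 10 across.

2 3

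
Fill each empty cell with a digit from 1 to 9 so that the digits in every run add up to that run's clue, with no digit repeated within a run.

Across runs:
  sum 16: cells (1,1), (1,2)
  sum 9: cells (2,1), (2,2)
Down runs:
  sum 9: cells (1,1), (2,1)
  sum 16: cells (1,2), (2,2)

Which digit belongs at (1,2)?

16 in 2 cells must be {7,9}.
The 16 across and the 9 down share only 7, so (1,1) = 7.
(1,2) = 16 − 7 = 9 completes the 16 across.
(2,1) = 9 − 7 = 2 completes the 9 down.
(2,2) = 9 − 2 = 7 completes the 9 across.

9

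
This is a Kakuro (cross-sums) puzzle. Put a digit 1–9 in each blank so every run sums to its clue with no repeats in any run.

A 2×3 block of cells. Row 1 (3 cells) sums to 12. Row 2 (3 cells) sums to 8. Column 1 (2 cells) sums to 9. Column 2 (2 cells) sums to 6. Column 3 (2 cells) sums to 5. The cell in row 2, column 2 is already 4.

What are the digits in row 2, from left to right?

(1,2) = 6 − 4 = 2 completes the 6 down.
Nothing is forced directly, so branch on (2,1), whose candidates are 1 or 3. If (2,1) = 1: then (1,1) would have to be in {1,3,4,6,7,9} for the 12 across but in {8} for the 9 down — contradiction. So (2,1) = 3.
(1,1) = 9 − 3 = 6 completes the 9 down.
(1,3) = 12 − 8 = 4 completes the 12 across.
(2,3) = 8 − 7 = 1 completes the 8 across.

3 4 1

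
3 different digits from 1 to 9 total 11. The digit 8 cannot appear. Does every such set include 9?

No

Counterexample: {1,3,7} sums to 11 under that restriction without using 9.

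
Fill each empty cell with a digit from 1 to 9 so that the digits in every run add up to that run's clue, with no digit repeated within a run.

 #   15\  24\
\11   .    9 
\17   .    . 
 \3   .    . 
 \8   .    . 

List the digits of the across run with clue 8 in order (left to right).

17 in 2 cells must be {8,9}; 3 in 2 cells must be {1,2}.
R1C1 = 11 − 9 = 2 completes the 11 across.
Given what's placed, R2C2 must be 8 to fit the 17 across and 24 down.
R3C1 = 1: the only remaining digit allowed by both the 3 across and the 15 down.
R3C2 = 3 − 1 = 2 completes the 3 across.
R4C2 = 24 − 19 = 5 completes the 24 down.
R2C1 = 17 − 8 = 9 completes the 17 across.
R4C1 = 8 − 5 = 3 completes the 8 across.

3 5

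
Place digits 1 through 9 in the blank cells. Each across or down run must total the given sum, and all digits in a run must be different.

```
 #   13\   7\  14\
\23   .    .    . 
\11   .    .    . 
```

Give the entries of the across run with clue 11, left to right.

23 in 3 cells must be {6,8,9}.
The 23 across and the 7 down share only 6, so R1C2 = 6.
R2C2 = 7 − 6 = 1 completes the 7 down.
Nothing is forced directly, so branch on R2C3, whose candidates are 6 or 8. If R2C3 = 8: then R1C3 would have to be in {8,9} for the 23 across but in {6} for the 14 down — contradiction. So R2C3 = 6.
R1C3 = 14 − 6 = 8 completes the 14 down.
R2C1 = 11 − 7 = 4 completes the 11 across.
R1C1 = 23 − 14 = 9 completes the 23 across.

4 1 6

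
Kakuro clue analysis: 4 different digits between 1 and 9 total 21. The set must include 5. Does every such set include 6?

No

Counterexample: {1,5,7,8} sums to 21 under that restriction without using 6.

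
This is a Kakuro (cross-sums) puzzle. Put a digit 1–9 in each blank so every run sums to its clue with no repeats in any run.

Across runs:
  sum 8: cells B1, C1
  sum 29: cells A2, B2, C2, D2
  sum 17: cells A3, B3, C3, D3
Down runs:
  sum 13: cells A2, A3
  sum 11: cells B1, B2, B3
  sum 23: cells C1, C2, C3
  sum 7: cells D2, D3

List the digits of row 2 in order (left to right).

7 8 9 5

29 in 4 cells must be {5,7,8,9}; 23 in 3 cells must be {6,8,9}.
Only 6 fits C1 under both its across sum 8 and down sum 23.
The 29 across and the 7 down share only 5, so D2 = 5.
D3 = 7 − 5 = 2 completes the 7 down.
B1 = 8 − 6 = 2 completes the 8 across.
B2 = 8: the only remaining digit allowed by both the 29 across and the 11 down.
Given what's placed, C2 must be 9 to fit the 29 across and 23 down.
B3 = 11 − 10 = 1 completes the 11 down.
C3 = 23 − 15 = 8 completes the 23 down.
A2 = 29 − 22 = 7 completes the 29 across.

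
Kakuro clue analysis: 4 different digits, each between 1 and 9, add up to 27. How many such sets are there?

3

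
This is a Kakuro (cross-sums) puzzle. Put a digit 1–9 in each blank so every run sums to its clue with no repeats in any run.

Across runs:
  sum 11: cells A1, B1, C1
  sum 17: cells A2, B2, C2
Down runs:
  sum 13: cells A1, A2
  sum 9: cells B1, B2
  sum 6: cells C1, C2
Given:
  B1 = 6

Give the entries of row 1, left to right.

Given what's placed, A1 must be 4 to fit the 11 across and 13 down.
C1 = 11 − 10 = 1 completes the 11 across.
A2 = 13 − 4 = 9 completes the 13 down.
B2 = 9 − 6 = 3 completes the 9 down.
C2 = 17 − 12 = 5 completes the 17 across.

4 6 1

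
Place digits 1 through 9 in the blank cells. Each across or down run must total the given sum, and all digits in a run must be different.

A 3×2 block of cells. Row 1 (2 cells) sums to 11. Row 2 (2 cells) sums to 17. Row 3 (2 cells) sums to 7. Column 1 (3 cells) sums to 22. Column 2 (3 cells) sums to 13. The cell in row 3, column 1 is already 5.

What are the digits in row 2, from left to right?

17 in 2 cells must be {8,9}.
(3,2) = 7 − 5 = 2 completes the 7 across.
Given what's placed, (2,2) must be 8 to fit the 17 across and 13 down.
(1,2) = 13 − 10 = 3 completes the 13 down.
(2,1) = 17 − 8 = 9 completes the 17 across.
(1,1) = 11 − 3 = 8 completes the 11 across.

9, 8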